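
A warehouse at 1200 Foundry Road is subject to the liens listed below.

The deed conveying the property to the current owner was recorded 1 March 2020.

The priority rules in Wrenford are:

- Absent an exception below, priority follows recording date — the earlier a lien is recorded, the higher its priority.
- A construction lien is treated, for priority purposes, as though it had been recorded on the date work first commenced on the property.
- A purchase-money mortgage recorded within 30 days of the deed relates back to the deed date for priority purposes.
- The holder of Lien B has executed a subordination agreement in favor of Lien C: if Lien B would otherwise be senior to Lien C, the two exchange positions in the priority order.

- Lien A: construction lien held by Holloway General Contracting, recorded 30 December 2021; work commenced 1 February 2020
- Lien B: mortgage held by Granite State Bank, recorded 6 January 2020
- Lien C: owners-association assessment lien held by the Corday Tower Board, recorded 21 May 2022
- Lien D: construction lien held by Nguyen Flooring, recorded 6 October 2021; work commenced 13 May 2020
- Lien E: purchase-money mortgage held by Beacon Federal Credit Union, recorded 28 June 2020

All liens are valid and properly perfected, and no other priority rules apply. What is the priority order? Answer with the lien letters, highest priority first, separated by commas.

C, A, D, E, B

Adjusting effective dates: A is treated as recorded 1 February 2020, the work-commencement date; D relates back to 13 May 2020 (work commenced); E missed the 30-day window (119 days after the deed), so its recording date stands.
By effective date: B (6 January 2020), A (1 February 2020), D (13 May 2020), E (28 June 2020), C (21 May 2022).
The subordination applies — B was senior to C — so B and C swap.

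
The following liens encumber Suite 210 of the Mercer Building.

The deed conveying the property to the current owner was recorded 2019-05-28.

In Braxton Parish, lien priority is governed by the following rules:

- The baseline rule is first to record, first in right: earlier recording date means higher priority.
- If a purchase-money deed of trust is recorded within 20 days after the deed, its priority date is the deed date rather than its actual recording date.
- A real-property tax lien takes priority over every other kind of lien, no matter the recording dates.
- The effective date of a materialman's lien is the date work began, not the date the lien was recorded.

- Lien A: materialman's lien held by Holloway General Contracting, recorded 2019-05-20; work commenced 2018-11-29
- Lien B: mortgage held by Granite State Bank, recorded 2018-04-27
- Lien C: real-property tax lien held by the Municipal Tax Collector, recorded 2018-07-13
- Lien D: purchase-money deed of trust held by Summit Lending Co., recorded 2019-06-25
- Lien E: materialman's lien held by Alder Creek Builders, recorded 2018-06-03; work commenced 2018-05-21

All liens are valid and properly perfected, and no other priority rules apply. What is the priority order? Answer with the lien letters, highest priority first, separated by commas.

C, B, E, A, D

Adjusting effective dates: A's effective date is 2018-11-29, when work began; D missed the 20-day window (28 days after the deed), so its recording date stands; E relates back to 2018-05-21 (work commenced).
C is a real-property tax lien and takes priority over every other lien.
The other liens, earliest effective date first: B (2018-04-27), E (2018-05-21), A (2018-11-29), D (2019-06-25).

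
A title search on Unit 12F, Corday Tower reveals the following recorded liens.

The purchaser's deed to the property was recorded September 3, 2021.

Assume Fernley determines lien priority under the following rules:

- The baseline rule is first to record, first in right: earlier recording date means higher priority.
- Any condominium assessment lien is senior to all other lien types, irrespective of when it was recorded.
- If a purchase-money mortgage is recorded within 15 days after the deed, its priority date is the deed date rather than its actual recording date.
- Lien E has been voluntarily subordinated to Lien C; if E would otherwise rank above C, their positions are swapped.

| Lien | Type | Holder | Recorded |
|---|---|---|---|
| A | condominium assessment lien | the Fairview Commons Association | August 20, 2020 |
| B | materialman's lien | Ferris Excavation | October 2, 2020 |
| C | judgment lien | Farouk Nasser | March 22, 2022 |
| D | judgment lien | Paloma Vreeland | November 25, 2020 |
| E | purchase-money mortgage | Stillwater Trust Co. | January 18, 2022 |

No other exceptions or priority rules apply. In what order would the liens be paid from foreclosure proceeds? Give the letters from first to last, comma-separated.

First, effective dates: E was recorded 137 days after the deed, outside the 15-day window, so it keeps its recording date.
A is a condominium assessment lien and takes priority over every other lien.
The other liens, earliest effective date first: B (October 2, 2020), D (November 25, 2020), E (January 18, 2022), C (March 22, 2022).
Because E would otherwise rank above C, the subordination swaps them.

A, B, D, C, E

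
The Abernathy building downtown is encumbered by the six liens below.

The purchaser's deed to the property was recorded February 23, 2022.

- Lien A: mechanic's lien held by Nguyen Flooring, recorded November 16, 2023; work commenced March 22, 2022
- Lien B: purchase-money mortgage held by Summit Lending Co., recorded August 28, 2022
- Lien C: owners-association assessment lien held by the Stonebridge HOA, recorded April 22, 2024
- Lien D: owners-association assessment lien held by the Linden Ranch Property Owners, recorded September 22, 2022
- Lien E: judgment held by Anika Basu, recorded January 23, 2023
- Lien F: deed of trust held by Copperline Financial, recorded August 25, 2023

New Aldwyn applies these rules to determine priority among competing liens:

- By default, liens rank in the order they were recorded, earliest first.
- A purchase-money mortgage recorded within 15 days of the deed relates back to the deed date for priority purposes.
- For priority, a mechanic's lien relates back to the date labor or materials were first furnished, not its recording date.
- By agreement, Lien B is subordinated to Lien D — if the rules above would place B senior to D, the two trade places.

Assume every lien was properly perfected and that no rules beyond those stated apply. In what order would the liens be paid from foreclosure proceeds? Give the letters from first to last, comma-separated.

First, effective dates: A is treated as recorded March 22, 2022, the work-commencement date; B was recorded 186 days after the deed, outside the 15-day window, so it keeps its recording date.
By effective date, earliest first: A (March 22, 2022), B (August 28, 2022), D (September 22, 2022), E (January 23, 2023), F (August 25, 2023), C (April 22, 2024).
B would otherwise be senior to D, so under the subordination agreement B and D exchange positions.

A, D, B, E, F, C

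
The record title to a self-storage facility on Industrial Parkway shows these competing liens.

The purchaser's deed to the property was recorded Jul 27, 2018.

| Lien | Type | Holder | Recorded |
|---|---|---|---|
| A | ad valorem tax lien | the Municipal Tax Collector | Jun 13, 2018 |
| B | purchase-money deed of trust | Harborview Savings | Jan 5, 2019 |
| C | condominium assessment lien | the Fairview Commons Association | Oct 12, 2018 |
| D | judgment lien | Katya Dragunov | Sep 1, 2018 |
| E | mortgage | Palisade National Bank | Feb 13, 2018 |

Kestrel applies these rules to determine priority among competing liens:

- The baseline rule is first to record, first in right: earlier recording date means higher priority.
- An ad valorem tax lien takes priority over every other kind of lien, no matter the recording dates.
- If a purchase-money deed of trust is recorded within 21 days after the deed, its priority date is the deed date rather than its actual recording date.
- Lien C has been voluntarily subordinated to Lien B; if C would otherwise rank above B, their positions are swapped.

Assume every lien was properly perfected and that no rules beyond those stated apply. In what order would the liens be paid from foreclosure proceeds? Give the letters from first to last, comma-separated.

Adjusting effective dates: B was recorded 162 days after the deed — beyond 21 days — so no relation-back applies.
As an ad valorem tax lien, A is senior to every other lien.
Remaining liens by effective date: E (Feb 13, 2018), D (Sep 1, 2018), C (Oct 12, 2018), B (Jan 5, 2019).
C is senior to B before the subordination, so the two trade places.

A, E, D, B, C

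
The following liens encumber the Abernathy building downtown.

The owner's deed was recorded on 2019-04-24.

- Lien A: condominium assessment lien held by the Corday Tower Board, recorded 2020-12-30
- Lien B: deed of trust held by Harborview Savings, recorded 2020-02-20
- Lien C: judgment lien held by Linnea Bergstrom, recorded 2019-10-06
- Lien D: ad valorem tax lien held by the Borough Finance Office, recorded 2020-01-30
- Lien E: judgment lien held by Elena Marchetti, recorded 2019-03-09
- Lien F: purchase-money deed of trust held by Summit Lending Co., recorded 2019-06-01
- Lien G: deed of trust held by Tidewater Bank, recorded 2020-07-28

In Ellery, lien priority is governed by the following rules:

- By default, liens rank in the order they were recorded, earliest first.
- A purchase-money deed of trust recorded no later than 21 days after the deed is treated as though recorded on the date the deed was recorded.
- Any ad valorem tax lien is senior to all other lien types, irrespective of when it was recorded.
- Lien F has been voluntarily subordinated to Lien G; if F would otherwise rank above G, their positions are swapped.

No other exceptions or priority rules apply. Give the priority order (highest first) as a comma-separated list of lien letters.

Effective dates: F missed the 21-day window (38 days after the deed), so its recording date stands.
D is an ad valorem tax lien and takes priority over every other lien.
Remaining liens by effective date: E (2019-03-09), F (2019-06-01), C (2019-10-06), B (2020-02-20), G (2020-07-28), A (2020-12-30).
F would otherwise be senior to G, so under the subordination agreement F and G exchange positions.

D, E, G, C, B, F, A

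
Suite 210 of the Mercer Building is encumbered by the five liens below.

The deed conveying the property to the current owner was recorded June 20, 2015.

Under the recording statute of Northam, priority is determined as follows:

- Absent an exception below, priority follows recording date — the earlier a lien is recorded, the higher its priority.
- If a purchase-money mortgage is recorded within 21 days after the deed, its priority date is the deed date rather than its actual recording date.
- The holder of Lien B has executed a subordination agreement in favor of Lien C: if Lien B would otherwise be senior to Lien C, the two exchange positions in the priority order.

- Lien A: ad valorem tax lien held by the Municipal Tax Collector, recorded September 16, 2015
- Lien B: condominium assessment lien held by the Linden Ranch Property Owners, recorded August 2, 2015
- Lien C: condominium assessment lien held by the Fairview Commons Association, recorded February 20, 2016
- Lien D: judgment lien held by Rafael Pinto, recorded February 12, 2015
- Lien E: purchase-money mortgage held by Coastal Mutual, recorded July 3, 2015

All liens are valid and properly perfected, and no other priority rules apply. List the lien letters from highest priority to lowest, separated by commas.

Adjusting effective dates: E's effective date is the deed date, June 20, 2015.
Sorted by effective date: D (February 12, 2015), E (June 20, 2015), B (August 2, 2015), A (September 16, 2015), C (February 20, 2016).
The subordination applies — B was senior to C — so B and C swap.

D, E, C, A, B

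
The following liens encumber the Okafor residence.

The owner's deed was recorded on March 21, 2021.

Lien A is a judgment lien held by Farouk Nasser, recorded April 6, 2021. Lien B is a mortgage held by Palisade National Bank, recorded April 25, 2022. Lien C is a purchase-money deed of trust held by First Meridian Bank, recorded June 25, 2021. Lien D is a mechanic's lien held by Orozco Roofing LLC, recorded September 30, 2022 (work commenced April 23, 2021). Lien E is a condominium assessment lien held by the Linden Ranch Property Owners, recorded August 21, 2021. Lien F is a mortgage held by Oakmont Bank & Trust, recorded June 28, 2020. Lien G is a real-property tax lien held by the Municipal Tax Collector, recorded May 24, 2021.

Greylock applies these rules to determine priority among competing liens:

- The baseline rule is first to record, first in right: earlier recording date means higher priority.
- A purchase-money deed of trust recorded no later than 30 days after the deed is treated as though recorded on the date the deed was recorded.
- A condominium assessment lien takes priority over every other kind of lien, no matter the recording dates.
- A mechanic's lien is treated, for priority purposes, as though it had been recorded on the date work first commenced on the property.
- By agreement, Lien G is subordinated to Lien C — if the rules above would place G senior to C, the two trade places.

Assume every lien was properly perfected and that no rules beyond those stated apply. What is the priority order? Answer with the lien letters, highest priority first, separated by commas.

E, F, A, D, C, G, B

Effective dates after the stated exceptions: C was recorded 96 days after the deed, outside the 30-day window, so it keeps its recording date; D is treated as recorded April 23, 2021, the work-commencement date.
E is a condominium assessment lien, so it outranks all other liens regardless of date.
The other liens, earliest effective date first: F (June 28, 2020), A (April 6, 2021), D (April 23, 2021), G (May 24, 2021), C (June 25, 2021), B (April 25, 2022).
G would otherwise be senior to C, so under the subordination agreement G and C exchange positions.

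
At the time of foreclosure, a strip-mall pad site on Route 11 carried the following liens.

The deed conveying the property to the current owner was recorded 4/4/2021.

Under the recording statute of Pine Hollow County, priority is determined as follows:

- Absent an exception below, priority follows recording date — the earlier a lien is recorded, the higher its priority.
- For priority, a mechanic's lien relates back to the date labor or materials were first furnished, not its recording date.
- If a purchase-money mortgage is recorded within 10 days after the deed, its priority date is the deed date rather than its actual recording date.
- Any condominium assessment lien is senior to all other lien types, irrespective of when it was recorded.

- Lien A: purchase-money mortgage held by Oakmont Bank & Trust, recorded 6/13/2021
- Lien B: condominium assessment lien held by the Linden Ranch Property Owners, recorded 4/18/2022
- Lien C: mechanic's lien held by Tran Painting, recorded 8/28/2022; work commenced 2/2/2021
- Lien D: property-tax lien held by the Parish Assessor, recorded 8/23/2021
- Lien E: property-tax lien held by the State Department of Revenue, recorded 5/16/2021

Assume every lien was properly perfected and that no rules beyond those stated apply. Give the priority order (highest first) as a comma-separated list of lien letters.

Effective dates after the stated exceptions: A missed the 10-day window (70 days after the deed), so its recording date stands; C relates back to 2/2/2021 (work commenced).
B is a condominium assessment lien, so it outranks all other liens regardless of date.
Among the remaining liens, by effective date: C (2/2/2021), E (5/16/2021), A (6/13/2021), D (8/23/2021).

B, C, E, A, D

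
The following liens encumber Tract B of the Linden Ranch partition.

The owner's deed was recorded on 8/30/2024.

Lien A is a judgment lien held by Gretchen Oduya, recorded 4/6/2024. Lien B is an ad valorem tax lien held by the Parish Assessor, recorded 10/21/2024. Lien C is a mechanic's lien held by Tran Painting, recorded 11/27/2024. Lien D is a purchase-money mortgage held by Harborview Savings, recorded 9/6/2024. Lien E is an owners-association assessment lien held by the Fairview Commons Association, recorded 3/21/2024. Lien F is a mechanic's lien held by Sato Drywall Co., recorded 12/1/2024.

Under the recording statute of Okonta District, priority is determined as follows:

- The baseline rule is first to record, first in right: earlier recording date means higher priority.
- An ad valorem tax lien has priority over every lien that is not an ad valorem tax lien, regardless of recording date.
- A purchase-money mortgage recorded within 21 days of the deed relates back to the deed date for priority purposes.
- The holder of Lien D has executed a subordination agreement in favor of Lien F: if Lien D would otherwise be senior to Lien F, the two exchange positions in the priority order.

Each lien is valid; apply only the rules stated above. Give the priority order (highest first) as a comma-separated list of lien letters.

B, E, A, F, C, D

Effective dates: D's effective date is the deed date, 8/30/2024.
B is an ad valorem tax lien and takes priority over every other lien.
Remaining liens by effective date: E (3/21/2024), A (4/6/2024), D (8/30/2024), C (11/27/2024), F (12/1/2024).
Because D would otherwise rank above F, the subordination swaps them.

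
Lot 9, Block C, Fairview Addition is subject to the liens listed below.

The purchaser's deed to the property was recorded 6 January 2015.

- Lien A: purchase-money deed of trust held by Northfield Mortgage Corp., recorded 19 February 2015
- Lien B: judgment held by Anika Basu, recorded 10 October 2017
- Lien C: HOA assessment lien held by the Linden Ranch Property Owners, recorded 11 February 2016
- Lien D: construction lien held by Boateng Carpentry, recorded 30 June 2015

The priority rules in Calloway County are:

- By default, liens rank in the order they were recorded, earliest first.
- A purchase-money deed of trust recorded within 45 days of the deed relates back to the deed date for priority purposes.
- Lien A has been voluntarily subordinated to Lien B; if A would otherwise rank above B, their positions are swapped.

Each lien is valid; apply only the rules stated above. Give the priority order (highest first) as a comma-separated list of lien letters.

B, D, C, A

First, effective dates: A relates back to the deed date 6 January 2015.
By effective date, earliest first: A (6 January 2015), D (30 June 2015), C (11 February 2016), B (10 October 2017).
A is senior to B before the subordination, so the two trade places.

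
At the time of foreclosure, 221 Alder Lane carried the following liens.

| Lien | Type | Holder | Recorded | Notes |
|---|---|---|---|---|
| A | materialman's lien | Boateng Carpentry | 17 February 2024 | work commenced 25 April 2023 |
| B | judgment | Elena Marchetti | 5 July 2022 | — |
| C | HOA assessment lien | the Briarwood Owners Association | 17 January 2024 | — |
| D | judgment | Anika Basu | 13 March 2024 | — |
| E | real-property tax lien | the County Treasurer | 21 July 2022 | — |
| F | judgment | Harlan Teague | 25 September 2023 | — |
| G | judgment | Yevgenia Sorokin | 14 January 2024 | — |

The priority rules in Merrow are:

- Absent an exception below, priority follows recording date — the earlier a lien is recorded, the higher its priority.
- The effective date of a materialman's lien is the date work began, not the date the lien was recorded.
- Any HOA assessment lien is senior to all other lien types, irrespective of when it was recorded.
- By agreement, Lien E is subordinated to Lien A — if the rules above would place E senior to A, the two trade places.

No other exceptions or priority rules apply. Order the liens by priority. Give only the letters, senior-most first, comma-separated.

C, B, A, E, F, G, D

Adjusting effective dates: A is treated as recorded 25 April 2023, the work-commencement date.
As an HOA assessment lien, C is senior to every other lien.
Remaining liens by effective date: B (5 July 2022), E (21 July 2022), A (25 April 2023), F (25 September 2023), G (14 January 2024), D (13 March 2024).
The subordination applies — E was senior to A — so E and A swap.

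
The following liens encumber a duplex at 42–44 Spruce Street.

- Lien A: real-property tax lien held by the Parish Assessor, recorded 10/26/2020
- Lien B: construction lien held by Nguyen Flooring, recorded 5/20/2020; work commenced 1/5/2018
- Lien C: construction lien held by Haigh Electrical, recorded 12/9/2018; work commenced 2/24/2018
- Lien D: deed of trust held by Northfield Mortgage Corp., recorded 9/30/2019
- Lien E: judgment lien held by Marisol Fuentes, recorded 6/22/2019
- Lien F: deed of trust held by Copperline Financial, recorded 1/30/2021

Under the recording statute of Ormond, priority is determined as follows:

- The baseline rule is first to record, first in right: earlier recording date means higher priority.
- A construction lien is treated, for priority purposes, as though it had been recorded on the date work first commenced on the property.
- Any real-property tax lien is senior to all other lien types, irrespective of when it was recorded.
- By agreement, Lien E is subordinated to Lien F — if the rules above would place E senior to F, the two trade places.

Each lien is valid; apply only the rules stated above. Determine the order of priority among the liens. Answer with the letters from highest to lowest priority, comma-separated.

A, B, C, F, D, E

Effective dates: B relates back to 1/5/2018 (work commenced); C's effective date is 2/24/2018, when work began.
A is a real-property tax lien and takes priority over every other lien.
Ordering the rest by effective date: B (1/5/2018), C (2/24/2018), E (6/22/2019), D (9/30/2019), F (1/30/2021).
The subordination applies — E was senior to F — so E and F swap.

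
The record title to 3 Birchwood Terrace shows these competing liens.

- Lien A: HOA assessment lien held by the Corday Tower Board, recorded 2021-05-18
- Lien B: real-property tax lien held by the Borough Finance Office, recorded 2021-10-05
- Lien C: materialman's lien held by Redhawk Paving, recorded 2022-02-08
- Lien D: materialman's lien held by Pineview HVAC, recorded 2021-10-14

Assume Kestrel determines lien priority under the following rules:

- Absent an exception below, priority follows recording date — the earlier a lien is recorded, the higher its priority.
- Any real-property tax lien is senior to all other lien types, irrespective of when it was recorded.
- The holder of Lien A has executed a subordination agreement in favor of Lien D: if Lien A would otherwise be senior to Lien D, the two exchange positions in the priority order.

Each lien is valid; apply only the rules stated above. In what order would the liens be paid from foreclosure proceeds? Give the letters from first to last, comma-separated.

B is a real-property tax lien, so it outranks all other liens regardless of date.
Among the remaining liens, by effective date: A (2021-05-18), D (2021-10-14), C (2022-02-08).
Because A would otherwise rank above D, the subordination swaps them.

B, D, A, C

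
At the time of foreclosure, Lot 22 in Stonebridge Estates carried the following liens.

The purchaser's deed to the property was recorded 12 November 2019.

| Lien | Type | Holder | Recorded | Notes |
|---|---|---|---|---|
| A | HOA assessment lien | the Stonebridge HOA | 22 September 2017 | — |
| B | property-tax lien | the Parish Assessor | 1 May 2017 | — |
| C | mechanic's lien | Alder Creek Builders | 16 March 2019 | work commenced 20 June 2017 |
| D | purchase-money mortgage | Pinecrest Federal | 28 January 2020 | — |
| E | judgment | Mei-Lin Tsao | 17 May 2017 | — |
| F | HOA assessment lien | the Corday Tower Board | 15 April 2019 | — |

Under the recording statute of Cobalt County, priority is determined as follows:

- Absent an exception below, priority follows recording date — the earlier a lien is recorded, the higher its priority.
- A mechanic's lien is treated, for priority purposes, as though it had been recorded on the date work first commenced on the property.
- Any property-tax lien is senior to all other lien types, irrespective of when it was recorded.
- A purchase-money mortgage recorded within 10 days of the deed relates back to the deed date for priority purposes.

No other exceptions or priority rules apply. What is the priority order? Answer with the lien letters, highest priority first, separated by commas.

B, E, C, A, F, D

Adjusting effective dates: C's effective date is 20 June 2017, when work began; D was recorded 77 days after the deed, outside the 10-day window, so it keeps its recording date.
B, as a property-tax lien, has superpriority and ranks first.
Ordering the rest by effective date: E (17 May 2017), C (20 June 2017), A (22 September 2017), F (15 April 2019), D (28 January 2020).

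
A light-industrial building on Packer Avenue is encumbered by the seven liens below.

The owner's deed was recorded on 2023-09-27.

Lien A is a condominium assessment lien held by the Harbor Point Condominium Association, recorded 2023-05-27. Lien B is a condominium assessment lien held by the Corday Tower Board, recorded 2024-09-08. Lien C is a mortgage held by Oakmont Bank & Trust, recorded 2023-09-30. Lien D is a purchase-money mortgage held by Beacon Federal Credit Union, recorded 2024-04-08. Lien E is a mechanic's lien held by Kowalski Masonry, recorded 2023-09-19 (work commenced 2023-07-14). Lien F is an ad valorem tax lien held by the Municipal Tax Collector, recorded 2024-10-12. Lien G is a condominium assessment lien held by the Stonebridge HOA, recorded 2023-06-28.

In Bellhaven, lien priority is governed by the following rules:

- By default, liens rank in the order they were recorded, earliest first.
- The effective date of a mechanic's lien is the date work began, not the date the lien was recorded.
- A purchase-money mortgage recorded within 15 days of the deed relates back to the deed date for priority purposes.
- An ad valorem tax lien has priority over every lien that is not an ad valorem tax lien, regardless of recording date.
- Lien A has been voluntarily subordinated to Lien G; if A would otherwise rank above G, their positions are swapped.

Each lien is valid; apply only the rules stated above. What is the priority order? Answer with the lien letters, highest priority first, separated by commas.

Effective dates: D missed the 15-day window (194 days after the deed), so its recording date stands; E's effective date is 2023-07-14, when work began.
As an ad valorem tax lien, F is senior to every other lien.
Among the remaining liens, by effective date: A (2023-05-27), G (2023-06-28), E (2023-07-14), C (2023-09-30), D (2024-04-08), B (2024-09-08).
The subordination applies — A was senior to G — so A and G swap.

F, G, A, E, C, D, B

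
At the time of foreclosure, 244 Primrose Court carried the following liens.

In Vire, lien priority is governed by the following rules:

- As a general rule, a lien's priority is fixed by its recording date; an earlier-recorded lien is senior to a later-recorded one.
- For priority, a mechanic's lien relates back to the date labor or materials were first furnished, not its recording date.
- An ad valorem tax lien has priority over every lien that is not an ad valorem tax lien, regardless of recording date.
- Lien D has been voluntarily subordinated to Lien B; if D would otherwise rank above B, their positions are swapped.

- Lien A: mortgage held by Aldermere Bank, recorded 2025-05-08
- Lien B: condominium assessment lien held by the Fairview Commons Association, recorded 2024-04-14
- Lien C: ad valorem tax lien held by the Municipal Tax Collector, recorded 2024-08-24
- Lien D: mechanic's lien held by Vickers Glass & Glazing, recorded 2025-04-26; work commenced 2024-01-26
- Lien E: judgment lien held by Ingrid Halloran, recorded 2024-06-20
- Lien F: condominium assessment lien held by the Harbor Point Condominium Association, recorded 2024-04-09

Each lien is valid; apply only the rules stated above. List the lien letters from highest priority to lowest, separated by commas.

C, B, F, D, E, A

Effective dates after the stated exceptions: D relates back to 2024-01-26 (work commenced).
C is an ad valorem tax lien and takes priority over every other lien.
Among the remaining liens, by effective date: D (2024-01-26), F (2024-04-09), B (2024-04-14), E (2024-06-20), A (2025-05-08).
D would otherwise be senior to B, so under the subordination agreement D and B exchange positions.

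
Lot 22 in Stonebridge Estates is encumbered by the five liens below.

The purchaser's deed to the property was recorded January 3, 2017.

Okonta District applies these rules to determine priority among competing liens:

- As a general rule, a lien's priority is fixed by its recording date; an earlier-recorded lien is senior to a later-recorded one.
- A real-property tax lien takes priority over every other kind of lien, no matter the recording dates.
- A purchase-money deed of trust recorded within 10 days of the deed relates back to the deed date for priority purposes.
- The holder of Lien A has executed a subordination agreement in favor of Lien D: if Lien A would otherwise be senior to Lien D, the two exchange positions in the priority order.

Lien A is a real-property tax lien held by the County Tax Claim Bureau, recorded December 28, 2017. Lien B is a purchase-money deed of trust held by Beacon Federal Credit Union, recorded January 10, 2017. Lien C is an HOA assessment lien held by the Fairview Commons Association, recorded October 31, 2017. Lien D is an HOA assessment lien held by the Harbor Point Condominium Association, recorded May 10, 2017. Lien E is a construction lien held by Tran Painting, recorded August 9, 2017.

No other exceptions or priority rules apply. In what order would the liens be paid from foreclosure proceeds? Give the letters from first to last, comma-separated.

D, B, A, E, C

Effective dates: B's effective date is the deed date, January 3, 2017.
A is a real-property tax lien, so it outranks all other liens regardless of date.
Remaining liens by effective date: B (January 3, 2017), D (May 10, 2017), E (August 9, 2017), C (October 31, 2017).
A is senior to D before the subordination, so the two trade places.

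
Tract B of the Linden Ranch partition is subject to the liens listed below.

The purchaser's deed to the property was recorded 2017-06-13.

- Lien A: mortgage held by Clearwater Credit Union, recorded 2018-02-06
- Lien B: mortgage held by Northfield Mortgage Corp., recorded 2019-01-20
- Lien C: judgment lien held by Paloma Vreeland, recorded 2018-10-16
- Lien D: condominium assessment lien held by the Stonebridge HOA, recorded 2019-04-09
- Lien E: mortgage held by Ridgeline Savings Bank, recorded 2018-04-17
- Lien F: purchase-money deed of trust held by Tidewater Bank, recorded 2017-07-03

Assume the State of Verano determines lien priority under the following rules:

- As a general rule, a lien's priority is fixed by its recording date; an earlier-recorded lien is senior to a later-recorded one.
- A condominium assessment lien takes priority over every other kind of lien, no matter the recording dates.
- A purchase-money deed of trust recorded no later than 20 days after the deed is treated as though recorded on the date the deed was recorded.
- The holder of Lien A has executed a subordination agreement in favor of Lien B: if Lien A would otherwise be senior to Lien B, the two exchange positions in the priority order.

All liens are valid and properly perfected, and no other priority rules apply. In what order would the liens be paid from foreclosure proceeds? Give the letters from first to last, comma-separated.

Effective dates: F relates back to the deed date 2017-06-13.
D is a condominium assessment lien and takes priority over every other lien.
Ordering the rest by effective date: F (2017-06-13), A (2018-02-06), E (2018-04-17), C (2018-10-16), B (2019-01-20).
A is senior to B before the subordination, so the two trade places.

D, F, B, E, C, A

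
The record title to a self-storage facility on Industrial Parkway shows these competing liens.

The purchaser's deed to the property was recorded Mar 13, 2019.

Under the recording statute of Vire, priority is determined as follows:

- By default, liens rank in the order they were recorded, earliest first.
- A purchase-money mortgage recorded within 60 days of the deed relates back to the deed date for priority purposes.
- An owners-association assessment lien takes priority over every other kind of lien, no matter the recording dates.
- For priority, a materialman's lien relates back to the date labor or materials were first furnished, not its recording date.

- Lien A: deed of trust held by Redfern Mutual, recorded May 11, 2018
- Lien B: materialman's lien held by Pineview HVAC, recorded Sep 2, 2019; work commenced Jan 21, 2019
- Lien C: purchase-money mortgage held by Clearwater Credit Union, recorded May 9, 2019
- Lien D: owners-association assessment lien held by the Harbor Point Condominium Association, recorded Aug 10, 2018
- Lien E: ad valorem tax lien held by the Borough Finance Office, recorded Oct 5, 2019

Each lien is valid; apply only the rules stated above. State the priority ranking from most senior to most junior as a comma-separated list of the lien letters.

First, effective dates: B is treated as recorded Jan 21, 2019, the work-commencement date; C relates back to the deed date Mar 13, 2019.
As an owners-association assessment lien, D is senior to every other lien.
Remaining liens by effective date: A (May 11, 2018), B (Jan 21, 2019), C (Mar 13, 2019), E (Oct 5, 2019).

D, A, B, C, E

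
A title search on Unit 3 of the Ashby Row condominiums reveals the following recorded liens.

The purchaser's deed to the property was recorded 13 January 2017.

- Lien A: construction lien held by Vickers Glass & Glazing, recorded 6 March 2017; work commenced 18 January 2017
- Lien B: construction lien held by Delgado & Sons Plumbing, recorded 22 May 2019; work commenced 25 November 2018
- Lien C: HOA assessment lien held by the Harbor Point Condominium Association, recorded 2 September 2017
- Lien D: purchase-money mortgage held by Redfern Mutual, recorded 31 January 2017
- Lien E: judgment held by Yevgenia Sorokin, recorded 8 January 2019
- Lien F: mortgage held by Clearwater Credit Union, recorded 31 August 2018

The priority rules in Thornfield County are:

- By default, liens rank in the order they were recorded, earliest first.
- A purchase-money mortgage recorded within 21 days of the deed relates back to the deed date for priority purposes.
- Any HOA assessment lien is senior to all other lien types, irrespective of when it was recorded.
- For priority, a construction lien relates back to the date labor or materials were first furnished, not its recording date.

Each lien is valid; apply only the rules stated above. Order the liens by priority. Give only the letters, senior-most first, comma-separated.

First, effective dates: A's effective date is 18 January 2017, when work began; B relates back to 25 November 2018 (work commenced); D's effective date is the deed date, 13 January 2017.
C, as an HOA assessment lien, has superpriority and ranks first.
Ordering the rest by effective date: D (13 January 2017), A (18 January 2017), F (31 August 2018), B (25 November 2018), E (8 January 2019).

C, D, A, F, B, E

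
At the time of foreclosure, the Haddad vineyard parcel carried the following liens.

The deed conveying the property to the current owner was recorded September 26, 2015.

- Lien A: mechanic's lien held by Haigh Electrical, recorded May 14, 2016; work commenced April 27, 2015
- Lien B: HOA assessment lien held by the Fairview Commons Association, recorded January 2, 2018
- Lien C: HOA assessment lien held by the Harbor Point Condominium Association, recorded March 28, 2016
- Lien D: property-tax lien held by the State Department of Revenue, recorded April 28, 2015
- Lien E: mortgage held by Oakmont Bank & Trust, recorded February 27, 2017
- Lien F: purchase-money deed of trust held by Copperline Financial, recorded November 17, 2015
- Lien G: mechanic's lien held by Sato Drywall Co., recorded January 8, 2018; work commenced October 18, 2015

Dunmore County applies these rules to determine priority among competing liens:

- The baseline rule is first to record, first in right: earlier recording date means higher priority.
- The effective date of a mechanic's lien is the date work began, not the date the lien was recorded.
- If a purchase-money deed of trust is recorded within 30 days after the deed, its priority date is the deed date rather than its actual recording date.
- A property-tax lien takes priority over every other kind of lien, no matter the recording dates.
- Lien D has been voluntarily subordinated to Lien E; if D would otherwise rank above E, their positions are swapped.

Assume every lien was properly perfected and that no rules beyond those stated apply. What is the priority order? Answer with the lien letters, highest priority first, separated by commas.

E, A, G, F, C, D, B

Effective dates after the stated exceptions: A relates back to April 27, 2015 (work commenced); F was recorded 52 days after the deed — beyond 30 days — so no relation-back applies; G relates back to October 18, 2015 (work commenced).
D is a property-tax lien, so it outranks all other liens regardless of date.
Among the remaining liens, by effective date: A (April 27, 2015), G (October 18, 2015), F (November 17, 2015), C (March 28, 2016), E (February 27, 2017), B (January 2, 2018).
The subordination applies — D was senior to E — so D and E swap.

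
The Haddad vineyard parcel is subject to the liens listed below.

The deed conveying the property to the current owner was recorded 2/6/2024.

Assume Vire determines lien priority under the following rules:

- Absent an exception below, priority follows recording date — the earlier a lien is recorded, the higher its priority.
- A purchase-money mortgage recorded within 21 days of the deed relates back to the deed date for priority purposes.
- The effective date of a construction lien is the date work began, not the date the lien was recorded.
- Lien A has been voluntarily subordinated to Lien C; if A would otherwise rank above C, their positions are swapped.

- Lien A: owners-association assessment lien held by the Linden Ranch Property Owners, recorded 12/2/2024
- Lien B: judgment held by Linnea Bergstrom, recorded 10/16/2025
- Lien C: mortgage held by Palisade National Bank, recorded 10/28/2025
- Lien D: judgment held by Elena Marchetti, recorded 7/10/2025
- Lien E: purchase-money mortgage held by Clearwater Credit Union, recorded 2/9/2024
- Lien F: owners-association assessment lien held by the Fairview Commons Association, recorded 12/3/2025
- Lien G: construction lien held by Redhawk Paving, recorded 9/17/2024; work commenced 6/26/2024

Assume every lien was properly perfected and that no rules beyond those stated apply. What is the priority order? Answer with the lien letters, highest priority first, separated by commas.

E, G, C, D, B, A, F

Adjusting effective dates: E relates back to the deed date 2/6/2024; G is treated as recorded 6/26/2024, the work-commencement date.
By effective date, earliest first: E (2/6/2024), G (6/26/2024), A (12/2/2024), D (7/10/2025), B (10/16/2025), C (10/28/2025), F (12/3/2025).
Because A would otherwise rank above C, the subordination swaps them.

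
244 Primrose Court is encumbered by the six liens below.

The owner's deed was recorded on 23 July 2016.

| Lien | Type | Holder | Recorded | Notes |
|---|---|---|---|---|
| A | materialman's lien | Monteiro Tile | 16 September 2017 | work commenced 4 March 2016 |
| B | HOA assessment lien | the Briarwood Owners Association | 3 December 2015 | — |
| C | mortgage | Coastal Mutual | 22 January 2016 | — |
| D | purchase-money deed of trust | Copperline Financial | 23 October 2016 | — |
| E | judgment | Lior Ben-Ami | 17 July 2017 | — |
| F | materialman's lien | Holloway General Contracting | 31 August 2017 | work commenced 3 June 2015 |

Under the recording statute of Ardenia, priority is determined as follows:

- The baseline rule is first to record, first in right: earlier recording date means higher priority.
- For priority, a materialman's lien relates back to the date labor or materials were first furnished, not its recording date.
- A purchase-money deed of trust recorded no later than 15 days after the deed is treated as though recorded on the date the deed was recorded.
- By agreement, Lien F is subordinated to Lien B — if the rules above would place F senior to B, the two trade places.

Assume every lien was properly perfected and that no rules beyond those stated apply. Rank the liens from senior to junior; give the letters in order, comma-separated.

Adjusting effective dates: A is treated as recorded 4 March 2016, the work-commencement date; D was recorded 92 days after the deed, outside the 15-day window, so it keeps its recording date; F relates back to 3 June 2015 (work commenced).
Ordering by effective date: F (3 June 2015), B (3 December 2015), C (22 January 2016), A (4 March 2016), D (23 October 2016), E (17 July 2017).
The subordination applies — F was senior to B — so F and B swap.

B, F, C, A, D, E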